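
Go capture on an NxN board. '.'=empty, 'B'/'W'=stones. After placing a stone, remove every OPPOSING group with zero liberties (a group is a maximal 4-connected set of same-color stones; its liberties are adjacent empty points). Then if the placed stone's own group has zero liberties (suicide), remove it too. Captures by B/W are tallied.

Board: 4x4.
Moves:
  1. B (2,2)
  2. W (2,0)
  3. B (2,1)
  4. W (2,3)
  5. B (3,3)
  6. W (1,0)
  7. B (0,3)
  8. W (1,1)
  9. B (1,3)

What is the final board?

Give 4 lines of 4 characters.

Answer: ...B
WW.B
WBB.
...B

Derivation:
Move 1: B@(2,2) -> caps B=0 W=0
Move 2: W@(2,0) -> caps B=0 W=0
Move 3: B@(2,1) -> caps B=0 W=0
Move 4: W@(2,3) -> caps B=0 W=0
Move 5: B@(3,3) -> caps B=0 W=0
Move 6: W@(1,0) -> caps B=0 W=0
Move 7: B@(0,3) -> caps B=0 W=0
Move 8: W@(1,1) -> caps B=0 W=0
Move 9: B@(1,3) -> caps B=1 W=0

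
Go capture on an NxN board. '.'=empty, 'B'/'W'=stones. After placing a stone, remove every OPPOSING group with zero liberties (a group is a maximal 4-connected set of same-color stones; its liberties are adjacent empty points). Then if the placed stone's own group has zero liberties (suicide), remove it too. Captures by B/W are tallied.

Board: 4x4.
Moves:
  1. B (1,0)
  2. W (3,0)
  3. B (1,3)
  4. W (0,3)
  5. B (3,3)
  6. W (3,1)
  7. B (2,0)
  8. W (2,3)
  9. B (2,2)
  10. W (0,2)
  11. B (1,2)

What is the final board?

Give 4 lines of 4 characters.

Move 1: B@(1,0) -> caps B=0 W=0
Move 2: W@(3,0) -> caps B=0 W=0
Move 3: B@(1,3) -> caps B=0 W=0
Move 4: W@(0,3) -> caps B=0 W=0
Move 5: B@(3,3) -> caps B=0 W=0
Move 6: W@(3,1) -> caps B=0 W=0
Move 7: B@(2,0) -> caps B=0 W=0
Move 8: W@(2,3) -> caps B=0 W=0
Move 9: B@(2,2) -> caps B=1 W=0
Move 10: W@(0,2) -> caps B=1 W=0
Move 11: B@(1,2) -> caps B=1 W=0

Answer: ..WW
B.BB
B.B.
WW.B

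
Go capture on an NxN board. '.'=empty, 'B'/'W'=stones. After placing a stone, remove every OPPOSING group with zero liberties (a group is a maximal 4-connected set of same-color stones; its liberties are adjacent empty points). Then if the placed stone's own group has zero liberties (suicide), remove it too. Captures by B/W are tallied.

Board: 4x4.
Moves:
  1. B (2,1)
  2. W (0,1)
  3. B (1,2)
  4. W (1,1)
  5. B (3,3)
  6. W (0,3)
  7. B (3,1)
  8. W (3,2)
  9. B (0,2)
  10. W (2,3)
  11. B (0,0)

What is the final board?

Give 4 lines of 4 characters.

Move 1: B@(2,1) -> caps B=0 W=0
Move 2: W@(0,1) -> caps B=0 W=0
Move 3: B@(1,2) -> caps B=0 W=0
Move 4: W@(1,1) -> caps B=0 W=0
Move 5: B@(3,3) -> caps B=0 W=0
Move 6: W@(0,3) -> caps B=0 W=0
Move 7: B@(3,1) -> caps B=0 W=0
Move 8: W@(3,2) -> caps B=0 W=0
Move 9: B@(0,2) -> caps B=0 W=0
Move 10: W@(2,3) -> caps B=0 W=1
Move 11: B@(0,0) -> caps B=0 W=1

Answer: BWBW
.WB.
.B.W
.BW.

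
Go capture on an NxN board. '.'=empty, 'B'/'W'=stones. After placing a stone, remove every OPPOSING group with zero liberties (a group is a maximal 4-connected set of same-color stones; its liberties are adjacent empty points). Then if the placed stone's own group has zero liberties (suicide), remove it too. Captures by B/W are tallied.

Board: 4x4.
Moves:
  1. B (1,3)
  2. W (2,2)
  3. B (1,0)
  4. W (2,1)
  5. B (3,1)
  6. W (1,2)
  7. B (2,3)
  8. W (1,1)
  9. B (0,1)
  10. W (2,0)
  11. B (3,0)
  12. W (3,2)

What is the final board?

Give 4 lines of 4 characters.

Move 1: B@(1,3) -> caps B=0 W=0
Move 2: W@(2,2) -> caps B=0 W=0
Move 3: B@(1,0) -> caps B=0 W=0
Move 4: W@(2,1) -> caps B=0 W=0
Move 5: B@(3,1) -> caps B=0 W=0
Move 6: W@(1,2) -> caps B=0 W=0
Move 7: B@(2,3) -> caps B=0 W=0
Move 8: W@(1,1) -> caps B=0 W=0
Move 9: B@(0,1) -> caps B=0 W=0
Move 10: W@(2,0) -> caps B=0 W=0
Move 11: B@(3,0) -> caps B=0 W=0
Move 12: W@(3,2) -> caps B=0 W=2

Answer: .B..
BWWB
WWWB
..W.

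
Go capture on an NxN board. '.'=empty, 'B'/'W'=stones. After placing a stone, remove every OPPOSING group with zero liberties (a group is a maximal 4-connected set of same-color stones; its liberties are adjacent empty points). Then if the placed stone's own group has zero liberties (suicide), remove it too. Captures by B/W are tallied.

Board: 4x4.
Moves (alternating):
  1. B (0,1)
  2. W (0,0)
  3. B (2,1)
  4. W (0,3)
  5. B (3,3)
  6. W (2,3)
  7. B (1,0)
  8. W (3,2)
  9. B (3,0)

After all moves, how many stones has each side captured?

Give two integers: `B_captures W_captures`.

Answer: 1 1

Derivation:
Move 1: B@(0,1) -> caps B=0 W=0
Move 2: W@(0,0) -> caps B=0 W=0
Move 3: B@(2,1) -> caps B=0 W=0
Move 4: W@(0,3) -> caps B=0 W=0
Move 5: B@(3,3) -> caps B=0 W=0
Move 6: W@(2,3) -> caps B=0 W=0
Move 7: B@(1,0) -> caps B=1 W=0
Move 8: W@(3,2) -> caps B=1 W=1
Move 9: B@(3,0) -> caps B=1 W=1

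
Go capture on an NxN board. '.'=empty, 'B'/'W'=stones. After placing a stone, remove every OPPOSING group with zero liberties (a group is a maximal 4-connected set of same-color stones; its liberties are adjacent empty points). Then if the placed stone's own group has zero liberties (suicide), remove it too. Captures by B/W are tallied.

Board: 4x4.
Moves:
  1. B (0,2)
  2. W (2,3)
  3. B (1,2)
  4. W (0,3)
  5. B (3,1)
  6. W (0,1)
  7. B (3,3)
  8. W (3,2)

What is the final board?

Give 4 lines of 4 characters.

Answer: .WBW
..B.
...W
.BW.

Derivation:
Move 1: B@(0,2) -> caps B=0 W=0
Move 2: W@(2,3) -> caps B=0 W=0
Move 3: B@(1,2) -> caps B=0 W=0
Move 4: W@(0,3) -> caps B=0 W=0
Move 5: B@(3,1) -> caps B=0 W=0
Move 6: W@(0,1) -> caps B=0 W=0
Move 7: B@(3,3) -> caps B=0 W=0
Move 8: W@(3,2) -> caps B=0 W=1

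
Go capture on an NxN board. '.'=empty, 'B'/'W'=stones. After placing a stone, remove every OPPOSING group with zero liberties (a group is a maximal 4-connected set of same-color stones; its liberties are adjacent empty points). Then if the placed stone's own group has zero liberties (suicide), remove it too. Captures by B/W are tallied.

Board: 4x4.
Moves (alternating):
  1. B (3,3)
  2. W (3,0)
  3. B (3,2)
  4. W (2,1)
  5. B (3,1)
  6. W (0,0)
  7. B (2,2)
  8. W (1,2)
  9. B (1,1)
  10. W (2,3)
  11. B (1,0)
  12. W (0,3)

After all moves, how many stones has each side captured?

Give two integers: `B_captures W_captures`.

Move 1: B@(3,3) -> caps B=0 W=0
Move 2: W@(3,0) -> caps B=0 W=0
Move 3: B@(3,2) -> caps B=0 W=0
Move 4: W@(2,1) -> caps B=0 W=0
Move 5: B@(3,1) -> caps B=0 W=0
Move 6: W@(0,0) -> caps B=0 W=0
Move 7: B@(2,2) -> caps B=0 W=0
Move 8: W@(1,2) -> caps B=0 W=0
Move 9: B@(1,1) -> caps B=0 W=0
Move 10: W@(2,3) -> caps B=0 W=4
Move 11: B@(1,0) -> caps B=0 W=4
Move 12: W@(0,3) -> caps B=0 W=4

Answer: 0 4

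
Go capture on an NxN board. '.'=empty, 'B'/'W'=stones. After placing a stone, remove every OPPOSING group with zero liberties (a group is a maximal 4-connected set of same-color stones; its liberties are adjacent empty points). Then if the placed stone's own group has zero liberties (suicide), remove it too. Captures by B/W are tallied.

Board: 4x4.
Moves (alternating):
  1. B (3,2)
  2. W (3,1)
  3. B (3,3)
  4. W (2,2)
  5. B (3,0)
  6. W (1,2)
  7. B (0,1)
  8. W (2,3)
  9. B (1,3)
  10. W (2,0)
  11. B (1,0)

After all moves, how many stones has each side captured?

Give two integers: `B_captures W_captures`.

Answer: 0 3

Derivation:
Move 1: B@(3,2) -> caps B=0 W=0
Move 2: W@(3,1) -> caps B=0 W=0
Move 3: B@(3,3) -> caps B=0 W=0
Move 4: W@(2,2) -> caps B=0 W=0
Move 5: B@(3,0) -> caps B=0 W=0
Move 6: W@(1,2) -> caps B=0 W=0
Move 7: B@(0,1) -> caps B=0 W=0
Move 8: W@(2,3) -> caps B=0 W=2
Move 9: B@(1,3) -> caps B=0 W=2
Move 10: W@(2,0) -> caps B=0 W=3
Move 11: B@(1,0) -> caps B=0 W=3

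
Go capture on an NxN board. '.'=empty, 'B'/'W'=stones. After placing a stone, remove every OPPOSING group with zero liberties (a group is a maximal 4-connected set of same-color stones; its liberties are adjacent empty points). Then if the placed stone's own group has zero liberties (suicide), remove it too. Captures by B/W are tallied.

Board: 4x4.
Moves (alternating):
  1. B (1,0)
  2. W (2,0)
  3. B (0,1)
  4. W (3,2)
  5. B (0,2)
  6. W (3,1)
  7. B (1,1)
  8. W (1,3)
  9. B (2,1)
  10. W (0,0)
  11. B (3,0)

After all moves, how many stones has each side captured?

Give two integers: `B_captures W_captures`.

Move 1: B@(1,0) -> caps B=0 W=0
Move 2: W@(2,0) -> caps B=0 W=0
Move 3: B@(0,1) -> caps B=0 W=0
Move 4: W@(3,2) -> caps B=0 W=0
Move 5: B@(0,2) -> caps B=0 W=0
Move 6: W@(3,1) -> caps B=0 W=0
Move 7: B@(1,1) -> caps B=0 W=0
Move 8: W@(1,3) -> caps B=0 W=0
Move 9: B@(2,1) -> caps B=0 W=0
Move 10: W@(0,0) -> caps B=0 W=0
Move 11: B@(3,0) -> caps B=1 W=0

Answer: 1 0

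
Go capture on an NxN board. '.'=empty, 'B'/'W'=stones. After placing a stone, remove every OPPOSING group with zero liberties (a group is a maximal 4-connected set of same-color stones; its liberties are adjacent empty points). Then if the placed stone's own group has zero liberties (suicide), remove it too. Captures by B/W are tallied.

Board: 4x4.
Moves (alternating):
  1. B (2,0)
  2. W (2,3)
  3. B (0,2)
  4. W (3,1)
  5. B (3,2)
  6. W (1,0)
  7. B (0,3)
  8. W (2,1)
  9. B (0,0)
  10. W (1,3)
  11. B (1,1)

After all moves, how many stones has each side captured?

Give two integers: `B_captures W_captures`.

Answer: 1 0

Derivation:
Move 1: B@(2,0) -> caps B=0 W=0
Move 2: W@(2,3) -> caps B=0 W=0
Move 3: B@(0,2) -> caps B=0 W=0
Move 4: W@(3,1) -> caps B=0 W=0
Move 5: B@(3,2) -> caps B=0 W=0
Move 6: W@(1,0) -> caps B=0 W=0
Move 7: B@(0,3) -> caps B=0 W=0
Move 8: W@(2,1) -> caps B=0 W=0
Move 9: B@(0,0) -> caps B=0 W=0
Move 10: W@(1,3) -> caps B=0 W=0
Move 11: B@(1,1) -> caps B=1 W=0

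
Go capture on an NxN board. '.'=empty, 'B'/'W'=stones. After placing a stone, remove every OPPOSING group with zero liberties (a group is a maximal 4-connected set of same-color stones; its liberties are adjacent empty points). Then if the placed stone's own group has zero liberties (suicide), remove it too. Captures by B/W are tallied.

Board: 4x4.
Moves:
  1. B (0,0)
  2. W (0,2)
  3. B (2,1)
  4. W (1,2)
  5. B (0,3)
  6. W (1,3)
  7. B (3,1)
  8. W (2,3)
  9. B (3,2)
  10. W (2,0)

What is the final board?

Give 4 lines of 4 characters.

Move 1: B@(0,0) -> caps B=0 W=0
Move 2: W@(0,2) -> caps B=0 W=0
Move 3: B@(2,1) -> caps B=0 W=0
Move 4: W@(1,2) -> caps B=0 W=0
Move 5: B@(0,3) -> caps B=0 W=0
Move 6: W@(1,3) -> caps B=0 W=1
Move 7: B@(3,1) -> caps B=0 W=1
Move 8: W@(2,3) -> caps B=0 W=1
Move 9: B@(3,2) -> caps B=0 W=1
Move 10: W@(2,0) -> caps B=0 W=1

Answer: B.W.
..WW
WB.W
.BB.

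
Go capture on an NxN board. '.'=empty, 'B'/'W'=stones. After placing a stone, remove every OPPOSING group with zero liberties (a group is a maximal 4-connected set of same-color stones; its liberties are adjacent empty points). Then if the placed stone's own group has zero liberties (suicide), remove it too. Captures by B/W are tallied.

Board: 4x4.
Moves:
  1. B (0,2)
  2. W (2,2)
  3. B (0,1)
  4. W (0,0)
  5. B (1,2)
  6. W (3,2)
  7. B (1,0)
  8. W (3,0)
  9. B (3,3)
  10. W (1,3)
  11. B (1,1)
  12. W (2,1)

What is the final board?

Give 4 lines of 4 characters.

Move 1: B@(0,2) -> caps B=0 W=0
Move 2: W@(2,2) -> caps B=0 W=0
Move 3: B@(0,1) -> caps B=0 W=0
Move 4: W@(0,0) -> caps B=0 W=0
Move 5: B@(1,2) -> caps B=0 W=0
Move 6: W@(3,2) -> caps B=0 W=0
Move 7: B@(1,0) -> caps B=1 W=0
Move 8: W@(3,0) -> caps B=1 W=0
Move 9: B@(3,3) -> caps B=1 W=0
Move 10: W@(1,3) -> caps B=1 W=0
Move 11: B@(1,1) -> caps B=1 W=0
Move 12: W@(2,1) -> caps B=1 W=0

Answer: .BB.
BBBW
.WW.
W.WB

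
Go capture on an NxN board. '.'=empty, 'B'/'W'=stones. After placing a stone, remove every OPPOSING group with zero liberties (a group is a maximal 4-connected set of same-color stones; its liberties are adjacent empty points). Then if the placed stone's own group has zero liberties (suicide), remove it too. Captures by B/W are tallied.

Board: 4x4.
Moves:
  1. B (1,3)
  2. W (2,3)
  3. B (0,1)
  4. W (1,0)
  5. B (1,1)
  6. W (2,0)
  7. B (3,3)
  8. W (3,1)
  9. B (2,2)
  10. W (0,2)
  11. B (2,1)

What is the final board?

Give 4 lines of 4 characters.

Answer: .BW.
WB.B
WBB.
.W.B

Derivation:
Move 1: B@(1,3) -> caps B=0 W=0
Move 2: W@(2,3) -> caps B=0 W=0
Move 3: B@(0,1) -> caps B=0 W=0
Move 4: W@(1,0) -> caps B=0 W=0
Move 5: B@(1,1) -> caps B=0 W=0
Move 6: W@(2,0) -> caps B=0 W=0
Move 7: B@(3,3) -> caps B=0 W=0
Move 8: W@(3,1) -> caps B=0 W=0
Move 9: B@(2,2) -> caps B=1 W=0
Move 10: W@(0,2) -> caps B=1 W=0
Move 11: B@(2,1) -> caps B=1 W=0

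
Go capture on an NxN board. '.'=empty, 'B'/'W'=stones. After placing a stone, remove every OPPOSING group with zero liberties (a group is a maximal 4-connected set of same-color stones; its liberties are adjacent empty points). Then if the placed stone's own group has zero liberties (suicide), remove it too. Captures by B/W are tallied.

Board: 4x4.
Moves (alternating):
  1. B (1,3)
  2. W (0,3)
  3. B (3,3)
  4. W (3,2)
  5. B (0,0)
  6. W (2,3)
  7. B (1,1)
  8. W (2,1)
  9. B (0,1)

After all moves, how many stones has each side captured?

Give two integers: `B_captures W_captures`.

Move 1: B@(1,3) -> caps B=0 W=0
Move 2: W@(0,3) -> caps B=0 W=0
Move 3: B@(3,3) -> caps B=0 W=0
Move 4: W@(3,2) -> caps B=0 W=0
Move 5: B@(0,0) -> caps B=0 W=0
Move 6: W@(2,3) -> caps B=0 W=1
Move 7: B@(1,1) -> caps B=0 W=1
Move 8: W@(2,1) -> caps B=0 W=1
Move 9: B@(0,1) -> caps B=0 W=1

Answer: 0 1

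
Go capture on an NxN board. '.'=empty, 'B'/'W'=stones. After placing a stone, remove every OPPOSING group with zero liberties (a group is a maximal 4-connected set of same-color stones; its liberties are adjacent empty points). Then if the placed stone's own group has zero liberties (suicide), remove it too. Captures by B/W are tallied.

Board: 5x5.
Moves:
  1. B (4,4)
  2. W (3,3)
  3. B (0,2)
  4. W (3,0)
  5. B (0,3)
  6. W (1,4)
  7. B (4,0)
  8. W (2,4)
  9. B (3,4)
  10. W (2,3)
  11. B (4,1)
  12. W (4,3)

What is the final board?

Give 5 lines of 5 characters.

Move 1: B@(4,4) -> caps B=0 W=0
Move 2: W@(3,3) -> caps B=0 W=0
Move 3: B@(0,2) -> caps B=0 W=0
Move 4: W@(3,0) -> caps B=0 W=0
Move 5: B@(0,3) -> caps B=0 W=0
Move 6: W@(1,4) -> caps B=0 W=0
Move 7: B@(4,0) -> caps B=0 W=0
Move 8: W@(2,4) -> caps B=0 W=0
Move 9: B@(3,4) -> caps B=0 W=0
Move 10: W@(2,3) -> caps B=0 W=0
Move 11: B@(4,1) -> caps B=0 W=0
Move 12: W@(4,3) -> caps B=0 W=2

Answer: ..BB.
....W
...WW
W..W.
BB.W.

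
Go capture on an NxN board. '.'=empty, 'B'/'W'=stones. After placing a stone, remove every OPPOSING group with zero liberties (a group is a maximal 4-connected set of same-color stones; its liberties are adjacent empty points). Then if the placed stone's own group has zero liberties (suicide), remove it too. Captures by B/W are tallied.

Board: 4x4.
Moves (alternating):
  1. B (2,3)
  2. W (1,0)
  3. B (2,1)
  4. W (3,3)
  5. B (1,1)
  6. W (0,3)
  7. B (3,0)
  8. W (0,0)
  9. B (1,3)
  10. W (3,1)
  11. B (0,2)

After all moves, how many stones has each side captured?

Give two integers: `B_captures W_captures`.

Answer: 1 0

Derivation:
Move 1: B@(2,3) -> caps B=0 W=0
Move 2: W@(1,0) -> caps B=0 W=0
Move 3: B@(2,1) -> caps B=0 W=0
Move 4: W@(3,3) -> caps B=0 W=0
Move 5: B@(1,1) -> caps B=0 W=0
Move 6: W@(0,3) -> caps B=0 W=0
Move 7: B@(3,0) -> caps B=0 W=0
Move 8: W@(0,0) -> caps B=0 W=0
Move 9: B@(1,3) -> caps B=0 W=0
Move 10: W@(3,1) -> caps B=0 W=0
Move 11: B@(0,2) -> caps B=1 W=0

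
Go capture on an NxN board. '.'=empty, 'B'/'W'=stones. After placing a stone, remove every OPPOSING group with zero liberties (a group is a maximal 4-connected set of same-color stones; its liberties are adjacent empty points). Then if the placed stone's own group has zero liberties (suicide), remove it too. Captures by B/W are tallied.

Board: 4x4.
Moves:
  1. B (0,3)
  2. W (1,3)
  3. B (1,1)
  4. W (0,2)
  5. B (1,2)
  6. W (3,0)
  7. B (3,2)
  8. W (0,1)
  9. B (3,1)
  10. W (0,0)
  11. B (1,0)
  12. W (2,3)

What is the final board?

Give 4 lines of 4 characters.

Answer: WWW.
BBBW
...W
WBB.

Derivation:
Move 1: B@(0,3) -> caps B=0 W=0
Move 2: W@(1,3) -> caps B=0 W=0
Move 3: B@(1,1) -> caps B=0 W=0
Move 4: W@(0,2) -> caps B=0 W=1
Move 5: B@(1,2) -> caps B=0 W=1
Move 6: W@(3,0) -> caps B=0 W=1
Move 7: B@(3,2) -> caps B=0 W=1
Move 8: W@(0,1) -> caps B=0 W=1
Move 9: B@(3,1) -> caps B=0 W=1
Move 10: W@(0,0) -> caps B=0 W=1
Move 11: B@(1,0) -> caps B=0 W=1
Move 12: W@(2,3) -> caps B=0 W=1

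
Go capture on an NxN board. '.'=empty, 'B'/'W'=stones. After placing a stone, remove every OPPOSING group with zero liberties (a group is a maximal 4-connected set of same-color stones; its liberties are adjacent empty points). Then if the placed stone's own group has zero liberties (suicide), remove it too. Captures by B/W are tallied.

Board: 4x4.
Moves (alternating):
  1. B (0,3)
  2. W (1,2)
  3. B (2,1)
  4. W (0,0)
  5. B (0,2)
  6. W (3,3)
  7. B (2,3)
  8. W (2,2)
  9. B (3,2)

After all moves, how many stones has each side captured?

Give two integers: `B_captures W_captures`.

Move 1: B@(0,3) -> caps B=0 W=0
Move 2: W@(1,2) -> caps B=0 W=0
Move 3: B@(2,1) -> caps B=0 W=0
Move 4: W@(0,0) -> caps B=0 W=0
Move 5: B@(0,2) -> caps B=0 W=0
Move 6: W@(3,3) -> caps B=0 W=0
Move 7: B@(2,3) -> caps B=0 W=0
Move 8: W@(2,2) -> caps B=0 W=0
Move 9: B@(3,2) -> caps B=1 W=0

Answer: 1 0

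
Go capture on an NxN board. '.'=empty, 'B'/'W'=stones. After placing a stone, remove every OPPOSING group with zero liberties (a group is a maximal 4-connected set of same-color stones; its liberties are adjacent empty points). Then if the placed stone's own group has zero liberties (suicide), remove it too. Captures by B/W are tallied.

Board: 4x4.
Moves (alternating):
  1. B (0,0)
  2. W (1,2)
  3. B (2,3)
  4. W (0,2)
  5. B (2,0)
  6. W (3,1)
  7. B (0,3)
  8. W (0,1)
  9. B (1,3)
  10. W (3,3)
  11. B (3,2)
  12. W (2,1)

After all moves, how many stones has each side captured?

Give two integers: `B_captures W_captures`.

Move 1: B@(0,0) -> caps B=0 W=0
Move 2: W@(1,2) -> caps B=0 W=0
Move 3: B@(2,3) -> caps B=0 W=0
Move 4: W@(0,2) -> caps B=0 W=0
Move 5: B@(2,0) -> caps B=0 W=0
Move 6: W@(3,1) -> caps B=0 W=0
Move 7: B@(0,3) -> caps B=0 W=0
Move 8: W@(0,1) -> caps B=0 W=0
Move 9: B@(1,3) -> caps B=0 W=0
Move 10: W@(3,3) -> caps B=0 W=0
Move 11: B@(3,2) -> caps B=1 W=0
Move 12: W@(2,1) -> caps B=1 W=0

Answer: 1 0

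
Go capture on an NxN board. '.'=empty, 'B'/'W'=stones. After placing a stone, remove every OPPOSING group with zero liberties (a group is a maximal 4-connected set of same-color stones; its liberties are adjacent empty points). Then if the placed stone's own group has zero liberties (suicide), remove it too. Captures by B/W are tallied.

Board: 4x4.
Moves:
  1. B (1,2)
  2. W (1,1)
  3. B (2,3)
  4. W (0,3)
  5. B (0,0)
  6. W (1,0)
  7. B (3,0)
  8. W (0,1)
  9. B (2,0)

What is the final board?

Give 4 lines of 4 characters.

Answer: .W.W
WWB.
B..B
B...

Derivation:
Move 1: B@(1,2) -> caps B=0 W=0
Move 2: W@(1,1) -> caps B=0 W=0
Move 3: B@(2,3) -> caps B=0 W=0
Move 4: W@(0,3) -> caps B=0 W=0
Move 5: B@(0,0) -> caps B=0 W=0
Move 6: W@(1,0) -> caps B=0 W=0
Move 7: B@(3,0) -> caps B=0 W=0
Move 8: W@(0,1) -> caps B=0 W=1
Move 9: B@(2,0) -> caps B=0 W=1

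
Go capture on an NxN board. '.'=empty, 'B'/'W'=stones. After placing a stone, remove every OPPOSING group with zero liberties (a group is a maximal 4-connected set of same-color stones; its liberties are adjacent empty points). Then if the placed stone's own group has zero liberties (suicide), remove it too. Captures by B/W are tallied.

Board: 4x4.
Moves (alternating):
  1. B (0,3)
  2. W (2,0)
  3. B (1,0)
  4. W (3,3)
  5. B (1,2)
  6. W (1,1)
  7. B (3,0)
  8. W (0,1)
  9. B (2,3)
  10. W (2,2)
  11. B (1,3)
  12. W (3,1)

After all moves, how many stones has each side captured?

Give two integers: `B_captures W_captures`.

Answer: 0 1

Derivation:
Move 1: B@(0,3) -> caps B=0 W=0
Move 2: W@(2,0) -> caps B=0 W=0
Move 3: B@(1,0) -> caps B=0 W=0
Move 4: W@(3,3) -> caps B=0 W=0
Move 5: B@(1,2) -> caps B=0 W=0
Move 6: W@(1,1) -> caps B=0 W=0
Move 7: B@(3,0) -> caps B=0 W=0
Move 8: W@(0,1) -> caps B=0 W=0
Move 9: B@(2,3) -> caps B=0 W=0
Move 10: W@(2,2) -> caps B=0 W=0
Move 11: B@(1,3) -> caps B=0 W=0
Move 12: W@(3,1) -> caps B=0 W=1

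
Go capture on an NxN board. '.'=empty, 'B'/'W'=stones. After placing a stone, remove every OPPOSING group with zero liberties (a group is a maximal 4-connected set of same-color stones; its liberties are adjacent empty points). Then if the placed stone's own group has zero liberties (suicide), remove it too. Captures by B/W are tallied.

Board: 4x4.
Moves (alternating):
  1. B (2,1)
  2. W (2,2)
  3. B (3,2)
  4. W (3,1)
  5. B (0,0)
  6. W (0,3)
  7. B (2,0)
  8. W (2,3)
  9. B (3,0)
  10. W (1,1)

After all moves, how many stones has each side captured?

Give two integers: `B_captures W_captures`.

Move 1: B@(2,1) -> caps B=0 W=0
Move 2: W@(2,2) -> caps B=0 W=0
Move 3: B@(3,2) -> caps B=0 W=0
Move 4: W@(3,1) -> caps B=0 W=0
Move 5: B@(0,0) -> caps B=0 W=0
Move 6: W@(0,3) -> caps B=0 W=0
Move 7: B@(2,0) -> caps B=0 W=0
Move 8: W@(2,3) -> caps B=0 W=0
Move 9: B@(3,0) -> caps B=1 W=0
Move 10: W@(1,1) -> caps B=1 W=0

Answer: 1 0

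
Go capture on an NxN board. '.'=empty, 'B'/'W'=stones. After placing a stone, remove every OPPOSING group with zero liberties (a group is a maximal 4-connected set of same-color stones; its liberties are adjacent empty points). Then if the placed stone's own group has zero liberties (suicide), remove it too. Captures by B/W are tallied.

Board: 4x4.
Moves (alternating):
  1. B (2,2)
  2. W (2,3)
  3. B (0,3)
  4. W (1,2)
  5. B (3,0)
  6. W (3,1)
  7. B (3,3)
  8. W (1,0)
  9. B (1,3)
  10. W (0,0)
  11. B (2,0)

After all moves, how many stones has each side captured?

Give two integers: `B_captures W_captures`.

Move 1: B@(2,2) -> caps B=0 W=0
Move 2: W@(2,3) -> caps B=0 W=0
Move 3: B@(0,3) -> caps B=0 W=0
Move 4: W@(1,2) -> caps B=0 W=0
Move 5: B@(3,0) -> caps B=0 W=0
Move 6: W@(3,1) -> caps B=0 W=0
Move 7: B@(3,3) -> caps B=0 W=0
Move 8: W@(1,0) -> caps B=0 W=0
Move 9: B@(1,3) -> caps B=1 W=0
Move 10: W@(0,0) -> caps B=1 W=0
Move 11: B@(2,0) -> caps B=1 W=0

Answer: 1 0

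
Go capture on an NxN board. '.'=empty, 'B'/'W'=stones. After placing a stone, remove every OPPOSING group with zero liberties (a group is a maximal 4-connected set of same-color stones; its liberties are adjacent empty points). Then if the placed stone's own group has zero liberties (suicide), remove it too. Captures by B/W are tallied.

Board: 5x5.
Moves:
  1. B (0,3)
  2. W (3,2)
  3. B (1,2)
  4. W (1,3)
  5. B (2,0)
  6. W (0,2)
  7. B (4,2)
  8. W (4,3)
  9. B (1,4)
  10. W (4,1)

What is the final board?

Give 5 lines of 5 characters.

Answer: ..WB.
..BWB
B....
..W..
.W.W.

Derivation:
Move 1: B@(0,3) -> caps B=0 W=0
Move 2: W@(3,2) -> caps B=0 W=0
Move 3: B@(1,2) -> caps B=0 W=0
Move 4: W@(1,3) -> caps B=0 W=0
Move 5: B@(2,0) -> caps B=0 W=0
Move 6: W@(0,2) -> caps B=0 W=0
Move 7: B@(4,2) -> caps B=0 W=0
Move 8: W@(4,3) -> caps B=0 W=0
Move 9: B@(1,4) -> caps B=0 W=0
Move 10: W@(4,1) -> caps B=0 W=1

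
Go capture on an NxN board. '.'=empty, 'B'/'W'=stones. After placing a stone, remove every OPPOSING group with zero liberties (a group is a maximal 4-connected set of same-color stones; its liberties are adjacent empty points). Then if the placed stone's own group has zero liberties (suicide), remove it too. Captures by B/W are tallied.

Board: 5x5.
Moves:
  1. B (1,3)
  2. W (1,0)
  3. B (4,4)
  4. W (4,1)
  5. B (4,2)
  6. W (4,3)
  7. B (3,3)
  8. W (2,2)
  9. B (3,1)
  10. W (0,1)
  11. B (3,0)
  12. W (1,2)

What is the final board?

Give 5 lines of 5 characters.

Move 1: B@(1,3) -> caps B=0 W=0
Move 2: W@(1,0) -> caps B=0 W=0
Move 3: B@(4,4) -> caps B=0 W=0
Move 4: W@(4,1) -> caps B=0 W=0
Move 5: B@(4,2) -> caps B=0 W=0
Move 6: W@(4,3) -> caps B=0 W=0
Move 7: B@(3,3) -> caps B=1 W=0
Move 8: W@(2,2) -> caps B=1 W=0
Move 9: B@(3,1) -> caps B=1 W=0
Move 10: W@(0,1) -> caps B=1 W=0
Move 11: B@(3,0) -> caps B=1 W=0
Move 12: W@(1,2) -> caps B=1 W=0

Answer: .W...
W.WB.
..W..
BB.B.
.WB.B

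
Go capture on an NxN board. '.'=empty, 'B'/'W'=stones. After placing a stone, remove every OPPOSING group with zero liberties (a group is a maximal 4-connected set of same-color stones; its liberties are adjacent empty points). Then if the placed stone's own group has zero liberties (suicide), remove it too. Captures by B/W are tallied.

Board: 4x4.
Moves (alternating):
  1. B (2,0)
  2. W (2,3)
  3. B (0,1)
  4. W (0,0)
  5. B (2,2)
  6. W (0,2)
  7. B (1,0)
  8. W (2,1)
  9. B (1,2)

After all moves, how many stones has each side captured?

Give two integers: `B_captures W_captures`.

Answer: 1 0

Derivation:
Move 1: B@(2,0) -> caps B=0 W=0
Move 2: W@(2,3) -> caps B=0 W=0
Move 3: B@(0,1) -> caps B=0 W=0
Move 4: W@(0,0) -> caps B=0 W=0
Move 5: B@(2,2) -> caps B=0 W=0
Move 6: W@(0,2) -> caps B=0 W=0
Move 7: B@(1,0) -> caps B=1 W=0
Move 8: W@(2,1) -> caps B=1 W=0
Move 9: B@(1,2) -> caps B=1 W=0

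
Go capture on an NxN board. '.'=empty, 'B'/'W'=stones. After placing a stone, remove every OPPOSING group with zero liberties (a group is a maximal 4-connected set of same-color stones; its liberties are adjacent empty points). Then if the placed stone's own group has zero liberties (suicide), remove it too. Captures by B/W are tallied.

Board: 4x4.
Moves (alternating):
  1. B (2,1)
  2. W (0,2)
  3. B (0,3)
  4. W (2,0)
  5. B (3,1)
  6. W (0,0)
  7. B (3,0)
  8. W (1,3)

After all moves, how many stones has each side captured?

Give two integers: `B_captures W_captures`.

Move 1: B@(2,1) -> caps B=0 W=0
Move 2: W@(0,2) -> caps B=0 W=0
Move 3: B@(0,3) -> caps B=0 W=0
Move 4: W@(2,0) -> caps B=0 W=0
Move 5: B@(3,1) -> caps B=0 W=0
Move 6: W@(0,0) -> caps B=0 W=0
Move 7: B@(3,0) -> caps B=0 W=0
Move 8: W@(1,3) -> caps B=0 W=1

Answer: 0 1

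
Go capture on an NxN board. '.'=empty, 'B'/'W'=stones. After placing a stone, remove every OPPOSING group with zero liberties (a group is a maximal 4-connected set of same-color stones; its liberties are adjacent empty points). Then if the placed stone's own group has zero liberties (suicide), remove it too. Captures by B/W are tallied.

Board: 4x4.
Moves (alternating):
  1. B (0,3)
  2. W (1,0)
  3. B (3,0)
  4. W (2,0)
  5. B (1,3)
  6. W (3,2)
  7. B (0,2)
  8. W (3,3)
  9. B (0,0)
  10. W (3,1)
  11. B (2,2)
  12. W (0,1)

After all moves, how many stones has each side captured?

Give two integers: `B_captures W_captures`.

Move 1: B@(0,3) -> caps B=0 W=0
Move 2: W@(1,0) -> caps B=0 W=0
Move 3: B@(3,0) -> caps B=0 W=0
Move 4: W@(2,0) -> caps B=0 W=0
Move 5: B@(1,3) -> caps B=0 W=0
Move 6: W@(3,2) -> caps B=0 W=0
Move 7: B@(0,2) -> caps B=0 W=0
Move 8: W@(3,3) -> caps B=0 W=0
Move 9: B@(0,0) -> caps B=0 W=0
Move 10: W@(3,1) -> caps B=0 W=1
Move 11: B@(2,2) -> caps B=0 W=1
Move 12: W@(0,1) -> caps B=0 W=2

Answer: 0 2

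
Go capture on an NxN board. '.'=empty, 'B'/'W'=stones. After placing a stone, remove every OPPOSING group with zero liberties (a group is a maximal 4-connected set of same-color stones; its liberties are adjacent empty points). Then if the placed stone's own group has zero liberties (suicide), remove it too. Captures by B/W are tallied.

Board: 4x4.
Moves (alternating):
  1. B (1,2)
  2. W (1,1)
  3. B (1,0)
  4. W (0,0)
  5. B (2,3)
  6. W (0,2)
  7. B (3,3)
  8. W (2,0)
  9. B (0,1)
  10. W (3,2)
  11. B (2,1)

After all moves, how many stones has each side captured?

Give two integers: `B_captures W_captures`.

Move 1: B@(1,2) -> caps B=0 W=0
Move 2: W@(1,1) -> caps B=0 W=0
Move 3: B@(1,0) -> caps B=0 W=0
Move 4: W@(0,0) -> caps B=0 W=0
Move 5: B@(2,3) -> caps B=0 W=0
Move 6: W@(0,2) -> caps B=0 W=0
Move 7: B@(3,3) -> caps B=0 W=0
Move 8: W@(2,0) -> caps B=0 W=1
Move 9: B@(0,1) -> caps B=0 W=1
Move 10: W@(3,2) -> caps B=0 W=1
Move 11: B@(2,1) -> caps B=0 W=1

Answer: 0 1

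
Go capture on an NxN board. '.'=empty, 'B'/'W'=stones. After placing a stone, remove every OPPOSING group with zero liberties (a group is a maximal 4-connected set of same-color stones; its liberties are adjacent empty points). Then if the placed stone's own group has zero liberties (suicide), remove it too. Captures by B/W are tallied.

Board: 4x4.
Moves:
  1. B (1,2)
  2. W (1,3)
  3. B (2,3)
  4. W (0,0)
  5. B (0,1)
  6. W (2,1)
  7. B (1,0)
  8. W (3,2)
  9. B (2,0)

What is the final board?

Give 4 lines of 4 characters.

Move 1: B@(1,2) -> caps B=0 W=0
Move 2: W@(1,3) -> caps B=0 W=0
Move 3: B@(2,3) -> caps B=0 W=0
Move 4: W@(0,0) -> caps B=0 W=0
Move 5: B@(0,1) -> caps B=0 W=0
Move 6: W@(2,1) -> caps B=0 W=0
Move 7: B@(1,0) -> caps B=1 W=0
Move 8: W@(3,2) -> caps B=1 W=0
Move 9: B@(2,0) -> caps B=1 W=0

Answer: .B..
B.BW
BW.B
..W.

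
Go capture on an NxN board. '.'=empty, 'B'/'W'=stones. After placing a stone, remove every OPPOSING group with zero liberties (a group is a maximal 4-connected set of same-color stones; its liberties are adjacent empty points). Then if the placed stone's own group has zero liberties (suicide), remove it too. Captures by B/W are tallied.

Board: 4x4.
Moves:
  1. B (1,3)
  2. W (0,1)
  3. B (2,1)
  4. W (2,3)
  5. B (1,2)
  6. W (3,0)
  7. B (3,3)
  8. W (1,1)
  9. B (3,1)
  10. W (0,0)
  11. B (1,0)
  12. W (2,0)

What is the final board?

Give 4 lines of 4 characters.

Move 1: B@(1,3) -> caps B=0 W=0
Move 2: W@(0,1) -> caps B=0 W=0
Move 3: B@(2,1) -> caps B=0 W=0
Move 4: W@(2,3) -> caps B=0 W=0
Move 5: B@(1,2) -> caps B=0 W=0
Move 6: W@(3,0) -> caps B=0 W=0
Move 7: B@(3,3) -> caps B=0 W=0
Move 8: W@(1,1) -> caps B=0 W=0
Move 9: B@(3,1) -> caps B=0 W=0
Move 10: W@(0,0) -> caps B=0 W=0
Move 11: B@(1,0) -> caps B=0 W=0
Move 12: W@(2,0) -> caps B=0 W=1

Answer: WW..
.WBB
WB.W
WB.B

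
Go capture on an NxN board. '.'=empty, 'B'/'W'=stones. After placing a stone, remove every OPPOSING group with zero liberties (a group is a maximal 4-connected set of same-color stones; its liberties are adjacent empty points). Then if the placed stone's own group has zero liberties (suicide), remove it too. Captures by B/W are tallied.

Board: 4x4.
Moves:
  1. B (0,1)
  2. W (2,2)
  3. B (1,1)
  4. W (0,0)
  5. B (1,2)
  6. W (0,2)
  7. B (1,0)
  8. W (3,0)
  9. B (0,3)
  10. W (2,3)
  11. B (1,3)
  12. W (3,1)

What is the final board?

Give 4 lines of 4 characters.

Move 1: B@(0,1) -> caps B=0 W=0
Move 2: W@(2,2) -> caps B=0 W=0
Move 3: B@(1,1) -> caps B=0 W=0
Move 4: W@(0,0) -> caps B=0 W=0
Move 5: B@(1,2) -> caps B=0 W=0
Move 6: W@(0,2) -> caps B=0 W=0
Move 7: B@(1,0) -> caps B=1 W=0
Move 8: W@(3,0) -> caps B=1 W=0
Move 9: B@(0,3) -> caps B=2 W=0
Move 10: W@(2,3) -> caps B=2 W=0
Move 11: B@(1,3) -> caps B=2 W=0
Move 12: W@(3,1) -> caps B=2 W=0

Answer: .B.B
BBBB
..WW
WW..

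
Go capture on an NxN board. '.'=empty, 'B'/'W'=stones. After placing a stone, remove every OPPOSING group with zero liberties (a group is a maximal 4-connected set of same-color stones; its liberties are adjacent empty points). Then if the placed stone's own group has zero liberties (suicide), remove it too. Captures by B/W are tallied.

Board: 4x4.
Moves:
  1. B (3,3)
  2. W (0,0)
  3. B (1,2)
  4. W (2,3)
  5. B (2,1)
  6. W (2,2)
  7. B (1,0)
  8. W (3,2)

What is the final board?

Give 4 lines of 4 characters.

Answer: W...
B.B.
.BWW
..W.

Derivation:
Move 1: B@(3,3) -> caps B=0 W=0
Move 2: W@(0,0) -> caps B=0 W=0
Move 3: B@(1,2) -> caps B=0 W=0
Move 4: W@(2,3) -> caps B=0 W=0
Move 5: B@(2,1) -> caps B=0 W=0
Move 6: W@(2,2) -> caps B=0 W=0
Move 7: B@(1,0) -> caps B=0 W=0
Move 8: W@(3,2) -> caps B=0 W=1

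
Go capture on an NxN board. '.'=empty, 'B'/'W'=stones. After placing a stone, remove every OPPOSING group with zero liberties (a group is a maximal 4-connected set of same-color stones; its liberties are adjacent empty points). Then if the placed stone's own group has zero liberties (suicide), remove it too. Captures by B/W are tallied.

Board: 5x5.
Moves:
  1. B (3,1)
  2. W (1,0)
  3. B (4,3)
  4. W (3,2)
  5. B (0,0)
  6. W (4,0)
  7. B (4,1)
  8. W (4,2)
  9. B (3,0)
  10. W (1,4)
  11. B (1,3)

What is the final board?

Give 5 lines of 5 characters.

Answer: B....
W..BW
.....
BBW..
.BWB.

Derivation:
Move 1: B@(3,1) -> caps B=0 W=0
Move 2: W@(1,0) -> caps B=0 W=0
Move 3: B@(4,3) -> caps B=0 W=0
Move 4: W@(3,2) -> caps B=0 W=0
Move 5: B@(0,0) -> caps B=0 W=0
Move 6: W@(4,0) -> caps B=0 W=0
Move 7: B@(4,1) -> caps B=0 W=0
Move 8: W@(4,2) -> caps B=0 W=0
Move 9: B@(3,0) -> caps B=1 W=0
Move 10: W@(1,4) -> caps B=1 W=0
Move 11: B@(1,3) -> caps B=1 W=0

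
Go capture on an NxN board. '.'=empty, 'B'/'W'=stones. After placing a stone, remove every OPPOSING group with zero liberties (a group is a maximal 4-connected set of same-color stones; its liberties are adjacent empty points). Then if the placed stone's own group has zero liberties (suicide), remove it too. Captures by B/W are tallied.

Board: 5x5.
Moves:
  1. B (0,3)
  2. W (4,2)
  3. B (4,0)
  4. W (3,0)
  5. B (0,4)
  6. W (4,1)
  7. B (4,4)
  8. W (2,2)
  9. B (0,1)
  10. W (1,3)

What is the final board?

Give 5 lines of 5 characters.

Answer: .B.BB
...W.
..W..
W....
.WW.B

Derivation:
Move 1: B@(0,3) -> caps B=0 W=0
Move 2: W@(4,2) -> caps B=0 W=0
Move 3: B@(4,0) -> caps B=0 W=0
Move 4: W@(3,0) -> caps B=0 W=0
Move 5: B@(0,4) -> caps B=0 W=0
Move 6: W@(4,1) -> caps B=0 W=1
Move 7: B@(4,4) -> caps B=0 W=1
Move 8: W@(2,2) -> caps B=0 W=1
Move 9: B@(0,1) -> caps B=0 W=1
Move 10: W@(1,3) -> caps B=0 W=1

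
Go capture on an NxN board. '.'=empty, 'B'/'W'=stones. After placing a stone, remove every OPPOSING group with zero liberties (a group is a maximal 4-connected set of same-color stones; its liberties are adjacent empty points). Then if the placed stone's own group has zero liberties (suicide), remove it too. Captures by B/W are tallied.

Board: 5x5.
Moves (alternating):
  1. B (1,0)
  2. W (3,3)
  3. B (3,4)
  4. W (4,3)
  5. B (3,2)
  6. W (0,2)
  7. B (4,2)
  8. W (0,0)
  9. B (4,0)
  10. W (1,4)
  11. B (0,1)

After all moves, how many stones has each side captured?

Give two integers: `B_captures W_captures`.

Answer: 1 0

Derivation:
Move 1: B@(1,0) -> caps B=0 W=0
Move 2: W@(3,3) -> caps B=0 W=0
Move 3: B@(3,4) -> caps B=0 W=0
Move 4: W@(4,3) -> caps B=0 W=0
Move 5: B@(3,2) -> caps B=0 W=0
Move 6: W@(0,2) -> caps B=0 W=0
Move 7: B@(4,2) -> caps B=0 W=0
Move 8: W@(0,0) -> caps B=0 W=0
Move 9: B@(4,0) -> caps B=0 W=0
Move 10: W@(1,4) -> caps B=0 W=0
Move 11: B@(0,1) -> caps B=1 W=0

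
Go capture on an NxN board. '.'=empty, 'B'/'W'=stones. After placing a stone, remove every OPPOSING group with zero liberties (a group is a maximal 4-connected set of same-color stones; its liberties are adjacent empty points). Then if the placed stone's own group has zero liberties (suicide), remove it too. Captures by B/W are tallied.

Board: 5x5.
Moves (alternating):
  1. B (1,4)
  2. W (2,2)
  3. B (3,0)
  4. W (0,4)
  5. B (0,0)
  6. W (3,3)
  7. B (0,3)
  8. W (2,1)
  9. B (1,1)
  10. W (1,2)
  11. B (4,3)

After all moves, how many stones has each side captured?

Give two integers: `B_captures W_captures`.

Answer: 1 0

Derivation:
Move 1: B@(1,4) -> caps B=0 W=0
Move 2: W@(2,2) -> caps B=0 W=0
Move 3: B@(3,0) -> caps B=0 W=0
Move 4: W@(0,4) -> caps B=0 W=0
Move 5: B@(0,0) -> caps B=0 W=0
Move 6: W@(3,3) -> caps B=0 W=0
Move 7: B@(0,3) -> caps B=1 W=0
Move 8: W@(2,1) -> caps B=1 W=0
Move 9: B@(1,1) -> caps B=1 W=0
Move 10: W@(1,2) -> caps B=1 W=0
Move 11: B@(4,3) -> caps B=1 W=0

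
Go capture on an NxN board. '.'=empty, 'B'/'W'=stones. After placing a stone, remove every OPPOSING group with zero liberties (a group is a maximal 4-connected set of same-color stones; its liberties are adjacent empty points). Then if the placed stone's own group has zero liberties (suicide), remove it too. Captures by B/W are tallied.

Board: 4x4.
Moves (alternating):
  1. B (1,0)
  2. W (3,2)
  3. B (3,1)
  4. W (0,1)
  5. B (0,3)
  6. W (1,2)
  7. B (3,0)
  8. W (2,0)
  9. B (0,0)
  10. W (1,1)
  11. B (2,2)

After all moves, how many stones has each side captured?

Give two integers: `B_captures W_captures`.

Answer: 0 2

Derivation:
Move 1: B@(1,0) -> caps B=0 W=0
Move 2: W@(3,2) -> caps B=0 W=0
Move 3: B@(3,1) -> caps B=0 W=0
Move 4: W@(0,1) -> caps B=0 W=0
Move 5: B@(0,3) -> caps B=0 W=0
Move 6: W@(1,2) -> caps B=0 W=0
Move 7: B@(3,0) -> caps B=0 W=0
Move 8: W@(2,0) -> caps B=0 W=0
Move 9: B@(0,0) -> caps B=0 W=0
Move 10: W@(1,1) -> caps B=0 W=2
Move 11: B@(2,2) -> caps B=0 W=2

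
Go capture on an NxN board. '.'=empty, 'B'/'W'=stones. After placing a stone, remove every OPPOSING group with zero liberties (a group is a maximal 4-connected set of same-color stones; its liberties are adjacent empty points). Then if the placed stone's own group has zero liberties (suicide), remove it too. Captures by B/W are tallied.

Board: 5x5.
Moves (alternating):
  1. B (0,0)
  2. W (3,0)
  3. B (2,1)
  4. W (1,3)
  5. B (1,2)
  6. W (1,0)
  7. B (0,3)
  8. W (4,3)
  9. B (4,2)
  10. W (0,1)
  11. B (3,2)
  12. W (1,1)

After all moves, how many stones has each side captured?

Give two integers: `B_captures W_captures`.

Move 1: B@(0,0) -> caps B=0 W=0
Move 2: W@(3,0) -> caps B=0 W=0
Move 3: B@(2,1) -> caps B=0 W=0
Move 4: W@(1,3) -> caps B=0 W=0
Move 5: B@(1,2) -> caps B=0 W=0
Move 6: W@(1,0) -> caps B=0 W=0
Move 7: B@(0,3) -> caps B=0 W=0
Move 8: W@(4,3) -> caps B=0 W=0
Move 9: B@(4,2) -> caps B=0 W=0
Move 10: W@(0,1) -> caps B=0 W=1
Move 11: B@(3,2) -> caps B=0 W=1
Move 12: W@(1,1) -> caps B=0 W=1

Answer: 0 1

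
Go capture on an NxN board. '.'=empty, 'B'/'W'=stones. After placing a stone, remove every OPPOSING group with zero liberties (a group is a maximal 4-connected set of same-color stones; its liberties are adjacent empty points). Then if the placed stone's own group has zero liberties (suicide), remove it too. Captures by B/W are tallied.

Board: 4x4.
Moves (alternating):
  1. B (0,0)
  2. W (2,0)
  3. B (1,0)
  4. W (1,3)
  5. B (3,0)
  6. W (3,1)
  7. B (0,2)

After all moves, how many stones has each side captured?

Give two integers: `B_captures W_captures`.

Answer: 0 1

Derivation:
Move 1: B@(0,0) -> caps B=0 W=0
Move 2: W@(2,0) -> caps B=0 W=0
Move 3: B@(1,0) -> caps B=0 W=0
Move 4: W@(1,3) -> caps B=0 W=0
Move 5: B@(3,0) -> caps B=0 W=0
Move 6: W@(3,1) -> caps B=0 W=1
Move 7: B@(0,2) -> caps B=0 W=1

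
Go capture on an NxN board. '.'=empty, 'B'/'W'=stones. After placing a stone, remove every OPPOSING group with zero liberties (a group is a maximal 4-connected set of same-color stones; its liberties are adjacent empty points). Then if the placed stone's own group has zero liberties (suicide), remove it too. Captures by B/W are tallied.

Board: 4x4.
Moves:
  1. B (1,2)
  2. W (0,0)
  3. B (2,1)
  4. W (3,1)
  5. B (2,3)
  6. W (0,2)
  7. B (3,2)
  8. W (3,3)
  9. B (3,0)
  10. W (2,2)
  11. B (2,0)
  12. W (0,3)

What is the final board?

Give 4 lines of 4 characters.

Move 1: B@(1,2) -> caps B=0 W=0
Move 2: W@(0,0) -> caps B=0 W=0
Move 3: B@(2,1) -> caps B=0 W=0
Move 4: W@(3,1) -> caps B=0 W=0
Move 5: B@(2,3) -> caps B=0 W=0
Move 6: W@(0,2) -> caps B=0 W=0
Move 7: B@(3,2) -> caps B=0 W=0
Move 8: W@(3,3) -> caps B=0 W=0
Move 9: B@(3,0) -> caps B=1 W=0
Move 10: W@(2,2) -> caps B=1 W=0
Move 11: B@(2,0) -> caps B=1 W=0
Move 12: W@(0,3) -> caps B=1 W=0

Answer: W.WW
..B.
BB.B
B.B.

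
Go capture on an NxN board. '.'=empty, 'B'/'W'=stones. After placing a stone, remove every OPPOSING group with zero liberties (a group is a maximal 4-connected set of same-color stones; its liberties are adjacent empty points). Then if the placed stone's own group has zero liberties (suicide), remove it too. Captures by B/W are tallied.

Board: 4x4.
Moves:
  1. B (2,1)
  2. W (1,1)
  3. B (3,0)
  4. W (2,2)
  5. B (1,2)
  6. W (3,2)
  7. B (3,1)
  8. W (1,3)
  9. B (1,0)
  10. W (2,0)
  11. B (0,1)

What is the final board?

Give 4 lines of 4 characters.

Move 1: B@(2,1) -> caps B=0 W=0
Move 2: W@(1,1) -> caps B=0 W=0
Move 3: B@(3,0) -> caps B=0 W=0
Move 4: W@(2,2) -> caps B=0 W=0
Move 5: B@(1,2) -> caps B=0 W=0
Move 6: W@(3,2) -> caps B=0 W=0
Move 7: B@(3,1) -> caps B=0 W=0
Move 8: W@(1,3) -> caps B=0 W=0
Move 9: B@(1,0) -> caps B=0 W=0
Move 10: W@(2,0) -> caps B=0 W=3
Move 11: B@(0,1) -> caps B=0 W=3

Answer: .B..
BWBW
W.W.
..W.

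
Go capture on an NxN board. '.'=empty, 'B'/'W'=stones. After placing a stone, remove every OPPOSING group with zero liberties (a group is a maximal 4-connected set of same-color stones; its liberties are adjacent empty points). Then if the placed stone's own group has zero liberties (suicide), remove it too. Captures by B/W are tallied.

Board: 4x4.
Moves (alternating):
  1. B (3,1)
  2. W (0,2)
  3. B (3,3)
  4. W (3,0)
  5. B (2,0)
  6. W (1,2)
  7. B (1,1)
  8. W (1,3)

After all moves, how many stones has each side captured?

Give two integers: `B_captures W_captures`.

Answer: 1 0

Derivation:
Move 1: B@(3,1) -> caps B=0 W=0
Move 2: W@(0,2) -> caps B=0 W=0
Move 3: B@(3,3) -> caps B=0 W=0
Move 4: W@(3,0) -> caps B=0 W=0
Move 5: B@(2,0) -> caps B=1 W=0
Move 6: W@(1,2) -> caps B=1 W=0
Move 7: B@(1,1) -> caps B=1 W=0
Move 8: W@(1,3) -> caps B=1 W=0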